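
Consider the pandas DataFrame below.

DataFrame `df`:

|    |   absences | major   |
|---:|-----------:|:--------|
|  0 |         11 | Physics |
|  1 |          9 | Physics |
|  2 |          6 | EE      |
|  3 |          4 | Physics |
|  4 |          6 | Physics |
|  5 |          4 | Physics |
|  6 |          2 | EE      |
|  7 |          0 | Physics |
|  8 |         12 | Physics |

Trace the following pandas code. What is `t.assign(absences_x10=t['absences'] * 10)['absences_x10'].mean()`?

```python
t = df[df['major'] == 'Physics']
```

filter rows where major == 'Physics':
   absences    major
0        11  Physics
1         9  Physics
3         4  Physics
4         6  Physics
5         4  Physics
7         0  Physics
8        12  Physics
add column absences_x10 = t['absences'] * 10:
   absences    major  absences_x10
0        11  Physics           110
1         9  Physics            90
3         4  Physics            40
4         6  Physics            60
5         4  Physics            40
7         0  Physics             0
8        12  Physics           120
Hence 65.7142857143.

65.7142857143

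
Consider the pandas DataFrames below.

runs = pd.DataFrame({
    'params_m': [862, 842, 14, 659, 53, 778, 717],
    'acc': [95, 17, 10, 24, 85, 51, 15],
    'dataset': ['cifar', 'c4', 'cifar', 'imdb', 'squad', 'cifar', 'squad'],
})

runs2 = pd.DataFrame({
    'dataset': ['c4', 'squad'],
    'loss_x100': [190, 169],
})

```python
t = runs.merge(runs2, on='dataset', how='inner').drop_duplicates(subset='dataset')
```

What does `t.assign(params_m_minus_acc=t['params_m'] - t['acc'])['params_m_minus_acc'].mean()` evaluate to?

396.5

merge on 'dataset' (how='inner') → 3 rows:
   params_m  acc dataset  loss_x100
0       842   17      c4        190
1        53   85   squad        169
2       717   15   squad        169
drop duplicate dataset (keep=first):
   params_m  acc dataset  loss_x100
0       842   17      c4        190
1        53   85   squad        169
add column params_m_minus_acc = t['params_m'] - t['acc']:
   params_m  acc dataset  loss_x100  params_m_minus_acc
0       842   17      c4        190                 825
1        53   85   squad        169                 -32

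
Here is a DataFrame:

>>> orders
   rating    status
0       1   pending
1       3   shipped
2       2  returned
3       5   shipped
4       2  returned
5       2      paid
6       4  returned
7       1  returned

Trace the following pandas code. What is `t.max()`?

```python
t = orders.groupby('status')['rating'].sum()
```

group by status, sum of rating:
status
paid        2
pending     1
returned    9
shipped     8
Name: rating, dtype: int64
The max of the resulting series is 9.

9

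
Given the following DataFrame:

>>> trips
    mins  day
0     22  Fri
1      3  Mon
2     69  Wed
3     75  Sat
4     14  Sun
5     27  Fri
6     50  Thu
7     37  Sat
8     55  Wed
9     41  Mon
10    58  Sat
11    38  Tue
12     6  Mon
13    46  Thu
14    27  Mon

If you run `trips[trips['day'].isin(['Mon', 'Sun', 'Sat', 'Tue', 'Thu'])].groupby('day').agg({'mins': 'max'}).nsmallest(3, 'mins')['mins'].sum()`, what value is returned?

93

filter rows where day in ['Mon', 'Sun', 'Sat', 'Tue', 'Thu']:
    mins  day
1      3  Mon
3     75  Sat
4     14  Sun
6     50  Thu
7     37  Sat
9     41  Mon
10    58  Sat
11    38  Tue
12     6  Mon
13    46  Thu
14    27  Mon
group by day, max of mins:
     mins
day      
Mon    41
Sat    75
Sun    14
Thu    50
Tue    38
take 3 rows with smallest mins:
     mins
day      
Sun    14
Tue    38
Mon    41
Hence 93.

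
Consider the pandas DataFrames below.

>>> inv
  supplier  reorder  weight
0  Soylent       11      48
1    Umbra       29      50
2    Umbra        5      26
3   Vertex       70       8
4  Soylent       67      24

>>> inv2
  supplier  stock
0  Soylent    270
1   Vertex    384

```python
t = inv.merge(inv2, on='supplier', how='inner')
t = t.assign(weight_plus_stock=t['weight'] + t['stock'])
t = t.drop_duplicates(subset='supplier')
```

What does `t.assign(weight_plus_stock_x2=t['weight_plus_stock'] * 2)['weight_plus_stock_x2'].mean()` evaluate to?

merge on 'supplier' (how='inner') → 3 rows:
  supplier  reorder  weight  stock
0  Soylent       11      48    270
1   Vertex       70       8    384
2  Soylent       67      24    270
add column weight_plus_stock = t['weight'] + t['stock']:
  supplier  reorder  weight  stock  weight_plus_stock
0  Soylent       11      48    270                318
1   Vertex       70       8    384                392
2  Soylent       67      24    270                294
drop duplicate supplier (keep=first):
  supplier  reorder  weight  stock  weight_plus_stock
0  Soylent       11      48    270                318
1   Vertex       70       8    384                392
add column weight_plus_stock_x2 = t['weight_plus_stock'] * 2:
  supplier  reorder  weight  stock  weight_plus_stock  weight_plus_stock_x2
0  Soylent       11      48    270                318                   636
1   Vertex       70       8    384                392                   784
Finally, mean of column 'weight_plus_stock_x2' = 710.0.

710.0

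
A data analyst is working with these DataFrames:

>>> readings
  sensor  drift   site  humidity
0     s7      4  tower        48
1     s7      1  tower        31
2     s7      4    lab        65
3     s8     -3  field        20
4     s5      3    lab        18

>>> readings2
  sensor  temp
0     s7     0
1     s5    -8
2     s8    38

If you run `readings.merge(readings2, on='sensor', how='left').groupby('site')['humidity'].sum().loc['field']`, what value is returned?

20

merge on 'sensor' (how='left') → 5 rows:
  sensor  drift   site  humidity  temp
0     s7      4  tower        48     0
1     s7      1  tower        31     0
2     s7      4    lab        65     0
3     s8     -3  field        20    38
4     s5      3    lab        18    -8
group by site, sum of humidity:
site
field    20
lab      83
tower    79
Name: humidity, dtype: int64
value at index 'field' → 20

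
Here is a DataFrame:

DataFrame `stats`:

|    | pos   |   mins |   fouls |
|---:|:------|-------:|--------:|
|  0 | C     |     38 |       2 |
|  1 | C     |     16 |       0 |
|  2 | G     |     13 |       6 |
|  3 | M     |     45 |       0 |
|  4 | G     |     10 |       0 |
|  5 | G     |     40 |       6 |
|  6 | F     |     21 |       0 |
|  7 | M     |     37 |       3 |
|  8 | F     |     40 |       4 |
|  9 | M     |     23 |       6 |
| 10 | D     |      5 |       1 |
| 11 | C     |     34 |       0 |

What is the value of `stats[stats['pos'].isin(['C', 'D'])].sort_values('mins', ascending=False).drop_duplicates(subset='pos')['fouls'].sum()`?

3

filter rows where pos in ['C', 'D']:
   pos  mins  fouls
0    C    38      2
1    C    16      0
10   D     5      1
11   C    34      0
sort by mins descending:
   pos  mins  fouls
0    C    38      2
11   C    34      0
1    C    16      0
10   D     5      1
drop duplicate pos (keep=first):
   pos  mins  fouls
0    C    38      2
10   D     5      1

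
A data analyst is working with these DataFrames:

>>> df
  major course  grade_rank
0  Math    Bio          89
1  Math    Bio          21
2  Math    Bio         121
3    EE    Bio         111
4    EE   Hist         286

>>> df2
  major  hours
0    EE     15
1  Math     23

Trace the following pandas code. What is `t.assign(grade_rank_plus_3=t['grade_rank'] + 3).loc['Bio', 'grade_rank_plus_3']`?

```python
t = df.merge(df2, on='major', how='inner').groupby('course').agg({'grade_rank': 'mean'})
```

merge on 'major' (how='inner') → 5 rows:
  major course  grade_rank  hours
0  Math    Bio          89     23
1  Math    Bio          21     23
2  Math    Bio         121     23
3    EE    Bio         111     15
4    EE   Hist         286     15
group by course, mean of grade_rank:
        grade_rank
course            
Bio           85.5
Hist         286.0
add column grade_rank_plus_3 = t['grade_rank'] + 3:
        grade_rank  grade_rank_plus_3
course                               
Bio           85.5               88.5
Hist         286.0              289.0

88.5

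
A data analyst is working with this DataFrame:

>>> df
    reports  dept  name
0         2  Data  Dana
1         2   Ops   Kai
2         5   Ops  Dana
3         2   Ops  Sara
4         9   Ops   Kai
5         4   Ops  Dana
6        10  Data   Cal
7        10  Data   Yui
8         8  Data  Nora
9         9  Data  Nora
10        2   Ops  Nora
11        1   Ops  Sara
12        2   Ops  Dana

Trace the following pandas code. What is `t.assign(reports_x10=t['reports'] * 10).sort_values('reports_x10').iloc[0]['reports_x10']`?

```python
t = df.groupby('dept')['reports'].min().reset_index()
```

group by dept, min of reports:
dept
Data    2
Ops     1
Name: reports, dtype: int64
reset_index():
   dept  reports
0  Data        2
1   Ops        1
add column reports_x10 = t['reports'] * 10:
   dept  reports  reports_x10
0  Data        2           20
1   Ops        1           10
sort by reports_x10:
   dept  reports  reports_x10
1   Ops        1           10
0  Data        2           20
The value at position 0, column 'reports_x10' is 10.

10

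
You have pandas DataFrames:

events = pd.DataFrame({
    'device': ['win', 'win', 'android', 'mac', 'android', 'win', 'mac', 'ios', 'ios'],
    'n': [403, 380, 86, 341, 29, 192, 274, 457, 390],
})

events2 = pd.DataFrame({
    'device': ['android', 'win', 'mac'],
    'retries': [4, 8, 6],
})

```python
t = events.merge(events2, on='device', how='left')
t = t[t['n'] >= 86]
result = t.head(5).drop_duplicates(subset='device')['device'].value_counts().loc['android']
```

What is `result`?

1

merge on 'device' (how='left') → 9 rows:
    device    n  retries
0      win  403      8.0
1      win  380      8.0
2  android   86      4.0
3      mac  341      6.0
4  android   29      4.0
5      win  192      8.0
6      mac  274      6.0
7      ios  457      NaN
8      ios  390      NaN
filter rows where n >= 86:
    device    n  retries
0      win  403      8.0
1      win  380      8.0
2  android   86      4.0
3      mac  341      6.0
5      win  192      8.0
6      mac  274      6.0
7      ios  457      NaN
8      ios  390      NaN
take first 5 rows:
    device    n  retries
0      win  403      8.0
1      win  380      8.0
2  android   86      4.0
3      mac  341      6.0
5      win  192      8.0
drop duplicate device (keep=first):
    device    n  retries
0      win  403      8.0
2  android   86      4.0
3      mac  341      6.0
value_counts of device:
device
win        1
android    1
mac        1
Name: count, dtype: int64
value at index 'android' → 1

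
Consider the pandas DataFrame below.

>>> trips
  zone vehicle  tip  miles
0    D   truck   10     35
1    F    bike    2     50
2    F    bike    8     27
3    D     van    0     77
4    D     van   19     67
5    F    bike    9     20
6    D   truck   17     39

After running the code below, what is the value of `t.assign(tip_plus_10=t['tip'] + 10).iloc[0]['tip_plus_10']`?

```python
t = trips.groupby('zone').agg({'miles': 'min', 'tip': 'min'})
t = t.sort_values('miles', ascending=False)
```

10

group by zone: min(miles), min(tip):
      miles  tip
zone            
D        35    0
F        20    2
sort by miles descending:
      miles  tip
zone            
D        35    0
F        20    2
add column tip_plus_10 = t['tip'] + 10:
      miles  tip  tip_plus_10
zone                         
D        35    0           10
F        20    2           12
Then the value at position 0, column 'tip_plus_10': 10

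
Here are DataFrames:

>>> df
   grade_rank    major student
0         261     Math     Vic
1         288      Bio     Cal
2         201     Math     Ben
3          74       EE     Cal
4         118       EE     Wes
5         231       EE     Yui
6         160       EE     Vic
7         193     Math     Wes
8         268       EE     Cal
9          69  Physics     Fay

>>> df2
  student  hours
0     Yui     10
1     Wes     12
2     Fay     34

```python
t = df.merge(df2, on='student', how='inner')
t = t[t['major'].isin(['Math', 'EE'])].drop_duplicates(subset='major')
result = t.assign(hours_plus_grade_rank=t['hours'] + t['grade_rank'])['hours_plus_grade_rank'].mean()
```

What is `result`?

167.5

merge on 'student' (how='inner') → 4 rows:
   grade_rank    major student  hours
0         118       EE     Wes     12
1         231       EE     Yui     10
2         193     Math     Wes     12
3          69  Physics     Fay     34
filter rows where major in ['Math', 'EE']:
   grade_rank major student  hours
0         118    EE     Wes     12
1         231    EE     Yui     10
2         193  Math     Wes     12
drop duplicate major (keep=first):
   grade_rank major student  hours
0         118    EE     Wes     12
2         193  Math     Wes     12
add column hours_plus_grade_rank = t['hours'] + t['grade_rank']:
   grade_rank major student  hours  hours_plus_grade_rank
0         118    EE     Wes     12                    130
2         193  Math     Wes     12                    205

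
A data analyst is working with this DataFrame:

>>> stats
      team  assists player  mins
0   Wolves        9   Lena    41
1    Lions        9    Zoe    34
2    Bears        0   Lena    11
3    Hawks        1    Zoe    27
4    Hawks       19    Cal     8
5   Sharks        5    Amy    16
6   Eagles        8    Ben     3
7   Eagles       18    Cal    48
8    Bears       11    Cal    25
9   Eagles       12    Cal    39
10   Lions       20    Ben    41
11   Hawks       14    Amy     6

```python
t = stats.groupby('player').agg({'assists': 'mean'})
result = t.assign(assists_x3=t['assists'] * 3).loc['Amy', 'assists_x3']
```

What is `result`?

28.5

group by player, mean of assists:
        assists
player         
Amy         9.5
Ben        14.0
Cal        15.0
Lena        4.5
Zoe         5.0
add column assists_x3 = t['assists'] * 3:
        assists  assists_x3
player                     
Amy         9.5        28.5
Ben        14.0        42.0
Cal        15.0        45.0
Lena        4.5        13.5
Zoe         5.0        15.0
The value at row 'Amy', column 'assists_x3' is 28.5.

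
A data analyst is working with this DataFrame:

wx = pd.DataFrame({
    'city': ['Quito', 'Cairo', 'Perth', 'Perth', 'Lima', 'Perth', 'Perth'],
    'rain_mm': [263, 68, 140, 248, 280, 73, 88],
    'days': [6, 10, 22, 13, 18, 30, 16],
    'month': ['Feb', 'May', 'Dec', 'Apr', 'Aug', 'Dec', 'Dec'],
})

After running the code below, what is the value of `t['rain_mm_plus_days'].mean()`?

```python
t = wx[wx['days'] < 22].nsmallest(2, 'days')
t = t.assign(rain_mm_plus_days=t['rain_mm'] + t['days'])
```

filter rows where days < 22:
    city  rain_mm  days month
0  Quito      263     6   Feb
1  Cairo       68    10   May
3  Perth      248    13   Apr
4   Lima      280    18   Aug
6  Perth       88    16   Dec
take 2 rows with smallest days:
    city  rain_mm  days month
0  Quito      263     6   Feb
1  Cairo       68    10   May
add column rain_mm_plus_days = t['rain_mm'] + t['days']:
    city  rain_mm  days month  rain_mm_plus_days
0  Quito      263     6   Feb                269
1  Cairo       68    10   May                 78
The mean of column 'rain_mm_plus_days' is 173.5.

173.5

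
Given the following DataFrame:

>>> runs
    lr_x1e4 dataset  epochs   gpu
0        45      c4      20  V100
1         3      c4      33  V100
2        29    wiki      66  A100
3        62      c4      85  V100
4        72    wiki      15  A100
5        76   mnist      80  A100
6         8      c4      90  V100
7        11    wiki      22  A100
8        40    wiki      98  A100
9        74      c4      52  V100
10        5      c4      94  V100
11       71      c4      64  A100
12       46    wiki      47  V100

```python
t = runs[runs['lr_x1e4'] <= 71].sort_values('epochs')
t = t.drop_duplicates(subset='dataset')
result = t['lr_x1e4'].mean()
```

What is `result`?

filter rows where lr_x1e4 <= 71:
    lr_x1e4 dataset  epochs   gpu
0        45      c4      20  V100
1         3      c4      33  V100
2        29    wiki      66  A100
3        62      c4      85  V100
6         8      c4      90  V100
7        11    wiki      22  A100
8        40    wiki      98  A100
10        5      c4      94  V100
11       71      c4      64  A100
12       46    wiki      47  V100
sort by epochs:
    lr_x1e4 dataset  epochs   gpu
0        45      c4      20  V100
7        11    wiki      22  A100
1         3      c4      33  V100
12       46    wiki      47  V100
11       71      c4      64  A100
2        29    wiki      66  A100
3        62      c4      85  V100
6         8      c4      90  V100
10        5      c4      94  V100
8        40    wiki      98  A100
drop duplicate dataset (keep=first):
   lr_x1e4 dataset  epochs   gpu
0       45      c4      20  V100
7       11    wiki      22  A100
Finally, mean of column 'lr_x1e4' = 28.0.

28.0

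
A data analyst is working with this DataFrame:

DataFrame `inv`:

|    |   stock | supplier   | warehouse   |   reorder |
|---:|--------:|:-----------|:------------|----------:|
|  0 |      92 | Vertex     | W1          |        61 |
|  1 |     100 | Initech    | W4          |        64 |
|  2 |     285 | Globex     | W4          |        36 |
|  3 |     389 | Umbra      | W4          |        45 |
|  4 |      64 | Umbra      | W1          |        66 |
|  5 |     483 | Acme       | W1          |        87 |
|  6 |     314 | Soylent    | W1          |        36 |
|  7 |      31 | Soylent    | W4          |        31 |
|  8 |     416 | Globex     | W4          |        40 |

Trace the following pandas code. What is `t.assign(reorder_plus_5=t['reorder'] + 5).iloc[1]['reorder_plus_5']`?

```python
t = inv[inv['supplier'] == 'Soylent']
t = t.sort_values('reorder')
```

41

filter rows where supplier == 'Soylent':
   stock supplier warehouse  reorder
6    314  Soylent        W1       36
7     31  Soylent        W4       31
sort by reorder:
   stock supplier warehouse  reorder
7     31  Soylent        W4       31
6    314  Soylent        W1       36
add column reorder_plus_5 = t['reorder'] + 5:
   stock supplier warehouse  reorder  reorder_plus_5
7     31  Soylent        W4       31              36
6    314  Soylent        W1       36              41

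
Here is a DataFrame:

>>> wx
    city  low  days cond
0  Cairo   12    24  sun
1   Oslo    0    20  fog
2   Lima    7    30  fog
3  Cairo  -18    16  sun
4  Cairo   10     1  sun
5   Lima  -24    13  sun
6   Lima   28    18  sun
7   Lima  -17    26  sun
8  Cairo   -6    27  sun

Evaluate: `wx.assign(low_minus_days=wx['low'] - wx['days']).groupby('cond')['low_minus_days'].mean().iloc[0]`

add column low_minus_days = wx['low'] - wx['days']:
    city  low  days cond  low_minus_days
0  Cairo   12    24  sun             -12
1   Oslo    0    20  fog             -20
2   Lima    7    30  fog             -23
3  Cairo  -18    16  sun             -34
4  Cairo   10     1  sun               9
5   Lima  -24    13  sun             -37
6   Lima   28    18  sun              10
7   Lima  -17    26  sun             -43
8  Cairo   -6    27  sun             -33
group by cond, mean of low_minus_days:
cond
fog   -21.5
sun   -20.0
Name: low_minus_days, dtype: float64
value at position 0 → -21.5

-21.5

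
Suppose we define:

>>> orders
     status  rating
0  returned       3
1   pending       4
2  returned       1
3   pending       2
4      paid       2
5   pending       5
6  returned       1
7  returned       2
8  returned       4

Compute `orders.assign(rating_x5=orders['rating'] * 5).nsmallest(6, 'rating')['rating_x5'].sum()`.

add column rating_x5 = orders['rating'] * 5:
     status  rating  rating_x5
0  returned       3         15
1   pending       4         20
2  returned       1          5
3   pending       2         10
4      paid       2         10
5   pending       5         25
6  returned       1          5
7  returned       2         10
8  returned       4         20
take 6 rows with smallest rating:
     status  rating  rating_x5
2  returned       1          5
6  returned       1          5
3   pending       2         10
4      paid       2         10
7  returned       2         10
0  returned       3         15
Taking the sum of column 'rating_x5' gives 55.

55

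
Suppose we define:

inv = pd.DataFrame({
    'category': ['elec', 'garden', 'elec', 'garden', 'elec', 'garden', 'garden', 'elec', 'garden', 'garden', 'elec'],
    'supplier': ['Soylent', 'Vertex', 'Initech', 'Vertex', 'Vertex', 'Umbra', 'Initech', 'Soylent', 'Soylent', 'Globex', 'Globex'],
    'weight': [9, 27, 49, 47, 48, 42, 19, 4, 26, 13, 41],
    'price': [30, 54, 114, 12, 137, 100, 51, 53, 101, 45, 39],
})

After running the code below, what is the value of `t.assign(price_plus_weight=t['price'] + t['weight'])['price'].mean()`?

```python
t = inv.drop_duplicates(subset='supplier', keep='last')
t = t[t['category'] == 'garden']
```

84.0

drop duplicate supplier (keep=last):
   category supplier  weight  price
4      elec   Vertex      48    137
5    garden    Umbra      42    100
6    garden  Initech      19     51
8    garden  Soylent      26    101
10     elec   Globex      41     39
filter rows where category == 'garden':
  category supplier  weight  price
5   garden    Umbra      42    100
6   garden  Initech      19     51
8   garden  Soylent      26    101
add column price_plus_weight = t['price'] + t['weight']:
  category supplier  weight  price  price_plus_weight
5   garden    Umbra      42    100                142
6   garden  Initech      19     51                 70
8   garden  Soylent      26    101                127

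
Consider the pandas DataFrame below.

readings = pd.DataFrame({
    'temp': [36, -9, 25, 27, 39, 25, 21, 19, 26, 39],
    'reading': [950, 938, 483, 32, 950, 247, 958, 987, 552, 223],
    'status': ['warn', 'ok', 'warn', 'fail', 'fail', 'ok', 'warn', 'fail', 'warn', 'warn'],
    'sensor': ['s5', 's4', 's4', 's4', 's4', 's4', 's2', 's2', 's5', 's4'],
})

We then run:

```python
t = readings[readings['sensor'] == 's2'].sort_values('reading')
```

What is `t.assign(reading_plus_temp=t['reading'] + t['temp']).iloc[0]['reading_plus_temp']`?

979

filter rows where sensor == 's2':
   temp  reading status sensor
6    21      958   warn     s2
7    19      987   fail     s2
sort by reading:
   temp  reading status sensor
6    21      958   warn     s2
7    19      987   fail     s2
add column reading_plus_temp = t['reading'] + t['temp']:
   temp  reading status sensor  reading_plus_temp
6    21      958   warn     s2                979
7    19      987   fail     s2               1006
Taking the value at position 0, column 'reading_plus_temp' gives 979.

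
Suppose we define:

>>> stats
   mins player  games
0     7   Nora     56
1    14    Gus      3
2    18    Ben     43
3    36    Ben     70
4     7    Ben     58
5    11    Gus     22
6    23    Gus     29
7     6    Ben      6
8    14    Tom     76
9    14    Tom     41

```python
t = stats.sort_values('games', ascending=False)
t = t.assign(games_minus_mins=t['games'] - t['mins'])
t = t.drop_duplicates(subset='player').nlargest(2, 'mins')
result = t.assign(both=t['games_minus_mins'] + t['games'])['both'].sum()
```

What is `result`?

sort by games descending:
   mins player  games
8    14    Tom     76
3    36    Ben     70
4     7    Ben     58
0     7   Nora     56
2    18    Ben     43
9    14    Tom     41
6    23    Gus     29
5    11    Gus     22
7     6    Ben      6
1    14    Gus      3
add column games_minus_mins = t['games'] - t['mins']:
   mins player  games  games_minus_mins
8    14    Tom     76                62
3    36    Ben     70                34
4     7    Ben     58                51
0     7   Nora     56                49
2    18    Ben     43                25
9    14    Tom     41                27
6    23    Gus     29                 6
5    11    Gus     22                11
7     6    Ben      6                 0
1    14    Gus      3               -11
drop duplicate player (keep=first):
   mins player  games  games_minus_mins
8    14    Tom     76                62
3    36    Ben     70                34
0     7   Nora     56                49
6    23    Gus     29                 6
take 2 rows with largest mins:
   mins player  games  games_minus_mins
3    36    Ben     70                34
6    23    Gus     29                 6
add column both = t['games_minus_mins'] + t['games']:
   mins player  games  games_minus_mins  both
3    36    Ben     70                34   104
6    23    Gus     29                 6    35
The sum of column 'both' is 139.

139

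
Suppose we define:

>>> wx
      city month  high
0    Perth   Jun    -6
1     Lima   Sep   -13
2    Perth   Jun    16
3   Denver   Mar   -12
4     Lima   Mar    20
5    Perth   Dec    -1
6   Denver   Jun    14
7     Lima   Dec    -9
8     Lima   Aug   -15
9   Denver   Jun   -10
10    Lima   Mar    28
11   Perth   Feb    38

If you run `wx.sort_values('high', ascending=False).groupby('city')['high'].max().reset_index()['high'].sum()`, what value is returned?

sort by high descending:
      city month  high
11   Perth   Feb    38
10    Lima   Mar    28
4     Lima   Mar    20
2    Perth   Jun    16
6   Denver   Jun    14
5    Perth   Dec    -1
0    Perth   Jun    -6
7     Lima   Dec    -9
9   Denver   Jun   -10
3   Denver   Mar   -12
1     Lima   Sep   -13
8     Lima   Aug   -15
group by city, max of high:
city
Denver    14
Lima      28
Perth     38
Name: high, dtype: int64
reset_index():
     city  high
0  Denver    14
1    Lima    28
2   Perth    38

80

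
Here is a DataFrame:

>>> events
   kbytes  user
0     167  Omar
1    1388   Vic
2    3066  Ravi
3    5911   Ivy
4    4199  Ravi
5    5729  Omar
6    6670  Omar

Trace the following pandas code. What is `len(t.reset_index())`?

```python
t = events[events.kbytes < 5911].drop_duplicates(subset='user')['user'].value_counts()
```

filter rows where kbytes < 5911:
   kbytes  user
0     167  Omar
1    1388   Vic
2    3066  Ravi
4    4199  Ravi
5    5729  Omar
drop duplicate user (keep=first):
   kbytes  user
0     167  Omar
1    1388   Vic
2    3066  Ravi
value_counts of user:
user
Omar    1
Vic     1
Ravi    1
Name: count, dtype: int64
reset_index():
   user  count
0  Omar      1
1   Vic      1
2  Ravi      1
number of rows → 3

3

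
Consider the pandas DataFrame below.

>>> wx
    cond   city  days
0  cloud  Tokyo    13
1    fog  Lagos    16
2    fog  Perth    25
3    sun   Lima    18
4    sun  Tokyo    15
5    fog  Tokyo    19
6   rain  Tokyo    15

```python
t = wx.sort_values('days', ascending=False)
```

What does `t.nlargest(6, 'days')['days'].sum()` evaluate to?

108

sort by days descending:
    cond   city  days
2    fog  Perth    25
5    fog  Tokyo    19
3    sun   Lima    18
1    fog  Lagos    16
4    sun  Tokyo    15
6   rain  Tokyo    15
0  cloud  Tokyo    13
take 6 rows with largest days:
   cond   city  days
2   fog  Perth    25
5   fog  Tokyo    19
3   sun   Lima    18
1   fog  Lagos    16
4   sun  Tokyo    15
6  rain  Tokyo    15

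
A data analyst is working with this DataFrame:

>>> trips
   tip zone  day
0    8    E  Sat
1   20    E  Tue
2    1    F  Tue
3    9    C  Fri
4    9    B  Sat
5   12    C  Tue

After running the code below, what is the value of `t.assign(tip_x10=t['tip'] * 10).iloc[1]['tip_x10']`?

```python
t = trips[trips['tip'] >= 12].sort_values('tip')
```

filter rows where tip >= 12:
   tip zone  day
1   20    E  Tue
5   12    C  Tue
sort by tip:
   tip zone  day
5   12    C  Tue
1   20    E  Tue
add column tip_x10 = t['tip'] * 10:
   tip zone  day  tip_x10
5   12    C  Tue      120
1   20    E  Tue      200
So iloc[1]['tip_x10'] = 200.

200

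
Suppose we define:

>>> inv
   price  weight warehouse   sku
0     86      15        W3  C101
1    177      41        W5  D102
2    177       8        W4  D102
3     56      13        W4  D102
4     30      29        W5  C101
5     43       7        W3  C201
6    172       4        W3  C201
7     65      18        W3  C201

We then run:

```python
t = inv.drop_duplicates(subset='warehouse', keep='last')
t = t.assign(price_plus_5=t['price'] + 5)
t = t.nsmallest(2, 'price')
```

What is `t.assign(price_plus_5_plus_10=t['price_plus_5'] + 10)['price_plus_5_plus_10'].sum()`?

drop duplicate warehouse (keep=last):
   price  weight warehouse   sku
3     56      13        W4  D102
4     30      29        W5  C101
7     65      18        W3  C201
add column price_plus_5 = t['price'] + 5:
   price  weight warehouse   sku  price_plus_5
3     56      13        W4  D102            61
4     30      29        W5  C101            35
7     65      18        W3  C201            70
take 2 rows with smallest price:
   price  weight warehouse   sku  price_plus_5
4     30      29        W5  C101            35
3     56      13        W4  D102            61
add column price_plus_5_plus_10 = t['price_plus_5'] + 10:
   price  weight warehouse   sku  price_plus_5  price_plus_5_plus_10
4     30      29        W5  C101            35                    45
3     56      13        W4  D102            61                    71
Reading off the sum of column 'price_plus_5_plus_10', we get 116.

116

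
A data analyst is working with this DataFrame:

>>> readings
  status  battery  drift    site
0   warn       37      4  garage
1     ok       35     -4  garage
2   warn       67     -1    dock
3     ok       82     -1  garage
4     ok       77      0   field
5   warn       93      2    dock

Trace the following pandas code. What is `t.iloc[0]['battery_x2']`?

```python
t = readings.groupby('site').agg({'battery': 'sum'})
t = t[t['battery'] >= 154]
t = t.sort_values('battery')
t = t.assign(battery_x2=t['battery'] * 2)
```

group by site, sum of battery:
        battery
site           
dock        160
field        77
garage      154
filter rows where battery >= 154:
        battery
site           
dock        160
garage      154
sort by battery:
        battery
site           
garage      154
dock        160
add column battery_x2 = t['battery'] * 2:
        battery  battery_x2
site                       
garage      154         308
dock        160         320
value at position 0, column 'battery_x2' → 308

308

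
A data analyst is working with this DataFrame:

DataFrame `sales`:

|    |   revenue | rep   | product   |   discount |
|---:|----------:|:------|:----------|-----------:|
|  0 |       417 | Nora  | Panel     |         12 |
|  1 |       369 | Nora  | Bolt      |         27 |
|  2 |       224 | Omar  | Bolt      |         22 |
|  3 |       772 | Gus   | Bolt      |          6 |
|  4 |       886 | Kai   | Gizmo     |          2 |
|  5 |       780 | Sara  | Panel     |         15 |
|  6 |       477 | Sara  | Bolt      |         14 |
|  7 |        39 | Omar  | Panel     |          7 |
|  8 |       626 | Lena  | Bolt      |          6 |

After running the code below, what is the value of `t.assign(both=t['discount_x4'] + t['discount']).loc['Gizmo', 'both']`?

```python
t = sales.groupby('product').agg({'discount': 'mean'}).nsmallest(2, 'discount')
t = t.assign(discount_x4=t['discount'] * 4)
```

10.0

group by product, mean of discount:
          discount
product           
Bolt     15.000000
Gizmo     2.000000
Panel    11.333333
take 2 rows with smallest discount:
          discount
product           
Gizmo     2.000000
Panel    11.333333
add column discount_x4 = t['discount'] * 4:
          discount  discount_x4
product                        
Gizmo     2.000000     8.000000
Panel    11.333333    45.333333
add column both = t['discount_x4'] + t['discount']:
          discount  discount_x4       both
product                                   
Gizmo     2.000000     8.000000  10.000000
Panel    11.333333    45.333333  56.666667
Finally, value at row 'Gizmo', column 'both' = 10.0.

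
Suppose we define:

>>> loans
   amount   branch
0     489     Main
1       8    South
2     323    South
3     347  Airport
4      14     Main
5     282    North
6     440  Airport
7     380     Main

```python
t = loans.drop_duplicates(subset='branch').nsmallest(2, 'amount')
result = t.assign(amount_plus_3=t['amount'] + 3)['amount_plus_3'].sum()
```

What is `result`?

296

drop duplicate branch (keep=first):
   amount   branch
0     489     Main
1       8    South
3     347  Airport
5     282    North
take 2 rows with smallest amount:
   amount branch
1       8  South
5     282  North
add column amount_plus_3 = t['amount'] + 3:
   amount branch  amount_plus_3
1       8  South             11
5     282  North            285
Reading off the sum of column 'amount_plus_3', we get 296.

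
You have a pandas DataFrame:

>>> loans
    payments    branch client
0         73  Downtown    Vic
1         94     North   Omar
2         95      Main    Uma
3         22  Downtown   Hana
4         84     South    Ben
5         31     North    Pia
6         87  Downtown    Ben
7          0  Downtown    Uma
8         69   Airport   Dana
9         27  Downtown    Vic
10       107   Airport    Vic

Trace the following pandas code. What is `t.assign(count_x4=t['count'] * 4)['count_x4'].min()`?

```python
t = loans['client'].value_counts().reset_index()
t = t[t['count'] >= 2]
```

value_counts of client:
client
Vic     3
Uma     2
Ben     2
Omar    1
Hana    1
Pia     1
Dana    1
Name: count, dtype: int64
reset_index():
  client  count
0    Vic      3
1    Uma      2
2    Ben      2
3   Omar      1
4   Hana      1
5    Pia      1
6   Dana      1
filter rows where count >= 2:
  client  count
0    Vic      3
1    Uma      2
2    Ben      2
add column count_x4 = t['count'] * 4:
  client  count  count_x4
0    Vic      3        12
1    Uma      2         8
2    Ben      2         8
Reading off the min of column 'count_x4', we get 8.

8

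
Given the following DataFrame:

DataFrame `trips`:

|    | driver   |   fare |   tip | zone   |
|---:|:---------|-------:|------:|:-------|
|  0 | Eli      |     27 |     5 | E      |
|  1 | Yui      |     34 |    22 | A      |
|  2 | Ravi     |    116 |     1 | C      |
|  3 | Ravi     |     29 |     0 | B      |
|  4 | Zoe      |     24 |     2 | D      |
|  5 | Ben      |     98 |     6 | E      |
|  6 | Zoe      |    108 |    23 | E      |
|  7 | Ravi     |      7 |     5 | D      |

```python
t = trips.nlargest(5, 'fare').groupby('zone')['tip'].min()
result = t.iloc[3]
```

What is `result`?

take 5 rows with largest fare:
  driver  fare  tip zone
2   Ravi   116    1    C
6    Zoe   108   23    E
5    Ben    98    6    E
1    Yui    34   22    A
3   Ravi    29    0    B
group by zone, min of tip:
zone
A    22
B     0
C     1
E     6
Name: tip, dtype: int64

6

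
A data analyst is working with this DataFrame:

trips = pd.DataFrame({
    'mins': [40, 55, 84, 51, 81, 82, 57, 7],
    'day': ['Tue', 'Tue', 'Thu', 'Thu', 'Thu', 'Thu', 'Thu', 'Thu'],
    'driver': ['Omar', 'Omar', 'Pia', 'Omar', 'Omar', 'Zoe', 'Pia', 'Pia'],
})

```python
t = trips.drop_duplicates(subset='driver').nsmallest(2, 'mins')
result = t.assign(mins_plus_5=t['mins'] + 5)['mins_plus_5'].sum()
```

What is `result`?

drop duplicate driver (keep=first):
   mins  day driver
0    40  Tue   Omar
2    84  Thu    Pia
5    82  Thu    Zoe
take 2 rows with smallest mins:
   mins  day driver
0    40  Tue   Omar
5    82  Thu    Zoe
add column mins_plus_5 = t['mins'] + 5:
   mins  day driver  mins_plus_5
0    40  Tue   Omar           45
5    82  Thu    Zoe           87
Taking the sum of column 'mins_plus_5' gives 132.

132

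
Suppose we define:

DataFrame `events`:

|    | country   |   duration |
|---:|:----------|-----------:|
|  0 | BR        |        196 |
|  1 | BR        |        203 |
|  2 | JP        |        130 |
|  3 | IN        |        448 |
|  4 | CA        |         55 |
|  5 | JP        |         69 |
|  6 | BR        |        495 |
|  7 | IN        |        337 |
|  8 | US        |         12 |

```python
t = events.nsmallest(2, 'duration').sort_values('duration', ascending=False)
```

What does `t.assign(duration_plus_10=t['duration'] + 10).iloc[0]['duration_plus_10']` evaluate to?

take 2 rows with smallest duration:
  country  duration
8      US        12
4      CA        55
sort by duration descending:
  country  duration
4      CA        55
8      US        12
add column duration_plus_10 = t['duration'] + 10:
  country  duration  duration_plus_10
4      CA        55                65
8      US        12                22

65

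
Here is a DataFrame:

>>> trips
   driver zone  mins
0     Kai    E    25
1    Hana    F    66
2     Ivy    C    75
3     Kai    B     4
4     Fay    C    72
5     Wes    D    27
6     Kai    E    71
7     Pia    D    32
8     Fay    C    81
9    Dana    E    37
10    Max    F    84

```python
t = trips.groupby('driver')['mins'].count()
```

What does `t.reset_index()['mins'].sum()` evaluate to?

group by driver, count of mins:
driver
Dana    1
Fay     2
Hana    1
Ivy     1
Kai     3
Max     1
Pia     1
Wes     1
Name: mins, dtype: int64
reset_index():
  driver  mins
0   Dana     1
1    Fay     2
2   Hana     1
3    Ivy     1
4    Kai     3
5    Max     1
6    Pia     1
7    Wes     1
sum of column 'mins' → 11

11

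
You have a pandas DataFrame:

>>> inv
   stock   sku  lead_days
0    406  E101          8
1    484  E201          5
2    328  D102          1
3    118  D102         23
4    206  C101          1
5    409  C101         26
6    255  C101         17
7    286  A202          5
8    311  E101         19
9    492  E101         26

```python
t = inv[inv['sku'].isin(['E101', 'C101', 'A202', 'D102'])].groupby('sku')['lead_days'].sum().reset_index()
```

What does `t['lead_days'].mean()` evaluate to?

filter rows where sku in ['E101', 'C101', 'A202', 'D102']:
   stock   sku  lead_days
0    406  E101          8
2    328  D102          1
3    118  D102         23
4    206  C101          1
5    409  C101         26
6    255  C101         17
7    286  A202          5
8    311  E101         19
9    492  E101         26
group by sku, sum of lead_days:
sku
A202     5
C101    44
D102    24
E101    53
Name: lead_days, dtype: int64
reset_index():
    sku  lead_days
0  A202          5
1  C101         44
2  D102         24
3  E101         53
Then the mean of column 'lead_days': 31.5

31.5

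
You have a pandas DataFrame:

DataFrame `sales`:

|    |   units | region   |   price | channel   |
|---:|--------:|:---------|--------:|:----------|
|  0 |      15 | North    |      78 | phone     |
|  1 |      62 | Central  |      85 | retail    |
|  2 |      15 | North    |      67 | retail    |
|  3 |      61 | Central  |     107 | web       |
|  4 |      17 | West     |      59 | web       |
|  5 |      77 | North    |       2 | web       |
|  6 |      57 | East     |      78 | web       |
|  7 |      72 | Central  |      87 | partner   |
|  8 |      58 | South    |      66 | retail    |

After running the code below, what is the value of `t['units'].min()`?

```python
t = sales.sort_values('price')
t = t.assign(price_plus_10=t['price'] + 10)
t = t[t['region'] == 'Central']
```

sort by price:
   units   region  price  channel
5     77    North      2      web
4     17     West     59      web
8     58    South     66   retail
2     15    North     67   retail
0     15    North     78    phone
6     57     East     78      web
1     62  Central     85   retail
7     72  Central     87  partner
3     61  Central    107      web
add column price_plus_10 = t['price'] + 10:
   units   region  price  channel  price_plus_10
5     77    North      2      web             12
4     17     West     59      web             69
8     58    South     66   retail             76
2     15    North     67   retail             77
0     15    North     78    phone             88
6     57     East     78      web             88
1     62  Central     85   retail             95
7     72  Central     87  partner             97
3     61  Central    107      web            117
filter rows where region == 'Central':
   units   region  price  channel  price_plus_10
1     62  Central     85   retail             95
7     72  Central     87  partner             97
3     61  Central    107      web            117
Reading off the min of column 'units', we get 61.

61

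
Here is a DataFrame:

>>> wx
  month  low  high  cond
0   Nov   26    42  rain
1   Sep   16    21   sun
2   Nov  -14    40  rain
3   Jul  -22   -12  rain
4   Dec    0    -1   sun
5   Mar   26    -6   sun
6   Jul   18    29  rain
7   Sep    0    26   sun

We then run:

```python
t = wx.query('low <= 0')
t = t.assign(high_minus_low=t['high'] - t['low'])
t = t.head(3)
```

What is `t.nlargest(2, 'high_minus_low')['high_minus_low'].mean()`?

filter rows where low <= 0:
  month  low  high  cond
2   Nov  -14    40  rain
3   Jul  -22   -12  rain
4   Dec    0    -1   sun
7   Sep    0    26   sun
add column high_minus_low = t['high'] - t['low']:
  month  low  high  cond  high_minus_low
2   Nov  -14    40  rain              54
3   Jul  -22   -12  rain              10
4   Dec    0    -1   sun              -1
7   Sep    0    26   sun              26
take first 3 rows:
  month  low  high  cond  high_minus_low
2   Nov  -14    40  rain              54
3   Jul  -22   -12  rain              10
4   Dec    0    -1   sun              -1
take 2 rows with largest high_minus_low:
  month  low  high  cond  high_minus_low
2   Nov  -14    40  rain              54
3   Jul  -22   -12  rain              10
Finally, mean of column 'high_minus_low' = 32.0.

32.0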